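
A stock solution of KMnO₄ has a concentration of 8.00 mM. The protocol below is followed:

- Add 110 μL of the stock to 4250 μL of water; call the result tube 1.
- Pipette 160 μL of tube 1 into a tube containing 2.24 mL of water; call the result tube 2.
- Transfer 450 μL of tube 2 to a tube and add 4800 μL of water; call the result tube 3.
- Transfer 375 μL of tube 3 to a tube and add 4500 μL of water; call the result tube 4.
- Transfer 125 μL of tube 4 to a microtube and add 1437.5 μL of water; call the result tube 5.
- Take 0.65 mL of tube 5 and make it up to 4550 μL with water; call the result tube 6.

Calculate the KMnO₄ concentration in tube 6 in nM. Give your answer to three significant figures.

1.01 nM

Step 1: 110 μL + 4250 μL = 4360 μL total → factor 4360/110 = 39.636
Step 2: 160 μL + 2.24 mL = 2400 μL total → factor 2400/160 = 15
Step 3: 450 μL + 4800 μL = 5250 μL total → factor 5250/450 = 11.667
Step 4: 375 μL + 4500 μL = 4875 μL total → factor 4875/375 = 13
Step 5: 125 μL + 1437.5 μL = 1562.5 μL total → factor 1562.5/125 = 12.5
Step 6: 0.65 mL brought to 4550 μL → factor 4.55/0.65 = 7
Dilution factor through tube 6 = 39.636 × 15 × 11.667 × 13 × 12.5 × 7 = 7.8901 × 10^6
[tube 6] = 8.00 mM / 7.8901 × 10^6 = 1.014 × 10^-6 mM = 1.01 nM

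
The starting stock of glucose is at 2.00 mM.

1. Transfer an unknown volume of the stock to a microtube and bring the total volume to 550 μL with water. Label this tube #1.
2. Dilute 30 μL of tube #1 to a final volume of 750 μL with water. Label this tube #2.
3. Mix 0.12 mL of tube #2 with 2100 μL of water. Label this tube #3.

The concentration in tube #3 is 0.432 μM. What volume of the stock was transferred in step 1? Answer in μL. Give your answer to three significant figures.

54.9 μL

Step 1: v brought to 550 μL → factor = 550 μL/v
Step 2: 30 μL brought to 750 μL → factor 750/30 = 25
Step 3: 0.12 mL + 2100 μL = 2.22 mL total → factor 2.22/0.12 = 18.5
Product of known-step factors = 462.5
Overall factor = 2.00 mM / (0.432 μM) = 4629.6
Step-1 factor = 4629.6 / 462.5 = 10.01
v = 550 μL / 10.01 = 54.9 μL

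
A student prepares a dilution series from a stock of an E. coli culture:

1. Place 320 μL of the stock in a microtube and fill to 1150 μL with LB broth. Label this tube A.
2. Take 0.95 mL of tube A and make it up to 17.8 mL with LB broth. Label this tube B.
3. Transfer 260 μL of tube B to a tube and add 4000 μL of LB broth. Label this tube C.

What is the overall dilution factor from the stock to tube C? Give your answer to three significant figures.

Step 1: 320 μL brought to 1150 μL → factor 1150/320 = 3.5938
Step 2: 0.95 mL brought to 17.8 mL → factor 17.8/0.95 = 18.737
Step 3: 260 μL + 4000 μL = 4260 μL total → factor 4260/260 = 16.385
Overall dilution factor = 3.5938 × 18.737 × 16.385 = 1103.3

1.10 × 10^3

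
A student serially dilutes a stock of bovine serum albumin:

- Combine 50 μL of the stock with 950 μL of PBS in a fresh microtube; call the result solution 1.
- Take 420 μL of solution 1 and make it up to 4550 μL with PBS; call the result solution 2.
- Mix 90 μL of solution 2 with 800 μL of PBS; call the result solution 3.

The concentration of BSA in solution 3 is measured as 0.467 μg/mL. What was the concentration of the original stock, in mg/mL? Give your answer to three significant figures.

1.00 mg/mL

Step 1: 50 μL + 950 μL = 1000 μL total → factor 1000/50 = 20
Step 2: 420 μL brought to 4550 μL → factor 4550/420 = 10.833
Step 3: 90 μL + 800 μL = 890 μL total → factor 890/90 = 9.8889
Overall dilution factor = 20 × 10.833 × 9.8889 = 2142.6
Stock = 0.467 μg/mL × 2142.6 = 1001 μg/mL = 1.00 mg/mL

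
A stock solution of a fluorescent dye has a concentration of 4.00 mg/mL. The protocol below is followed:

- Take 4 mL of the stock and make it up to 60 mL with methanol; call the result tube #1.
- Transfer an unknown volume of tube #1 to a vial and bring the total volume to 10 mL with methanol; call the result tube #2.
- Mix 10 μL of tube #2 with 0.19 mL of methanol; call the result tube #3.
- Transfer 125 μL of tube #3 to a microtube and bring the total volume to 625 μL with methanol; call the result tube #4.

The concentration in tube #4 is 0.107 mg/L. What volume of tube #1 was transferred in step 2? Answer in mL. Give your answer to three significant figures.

0.401 mL

Step 1: 4 mL brought to 60 mL → factor 60/4 = 15
Step 2: v brought to 10 mL → factor = 10 mL/v
Step 3: 10 μL + 0.19 mL = 200 μL total → factor 200/10 = 20
Step 4: 125 μL brought to 625 μL → factor 625/125 = 5
Product of known-step factors = 1500
Overall factor = 4.00 mg/mL / (0.107 mg/L) = 37383
Step-2 factor = 37383 / 1500 = 24.922
v = 10 mL / 24.922 = 0.401 mL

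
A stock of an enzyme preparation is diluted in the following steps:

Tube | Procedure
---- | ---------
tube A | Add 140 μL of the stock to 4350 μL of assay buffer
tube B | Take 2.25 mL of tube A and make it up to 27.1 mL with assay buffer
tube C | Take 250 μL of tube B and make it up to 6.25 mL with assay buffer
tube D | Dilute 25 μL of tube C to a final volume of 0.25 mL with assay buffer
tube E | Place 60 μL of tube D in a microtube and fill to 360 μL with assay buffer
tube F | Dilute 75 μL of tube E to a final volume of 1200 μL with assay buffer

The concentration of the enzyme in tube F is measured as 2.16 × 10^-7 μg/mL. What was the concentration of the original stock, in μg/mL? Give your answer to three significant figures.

2.00 μg/mL

Step 1: 140 μL + 4350 μL = 4490 μL total → factor 4490/140 = 32.071
Step 2: 2.25 mL brought to 27.1 mL → factor 27.1/2.25 = 12.044
Step 3: 250 μL brought to 6.25 mL → factor 6250/250 = 25
Step 4: 25 μL brought to 0.25 mL → factor 250/25 = 10
Step 5: 60 μL brought to 360 μL → factor 360/60 = 6
Step 6: 75 μL brought to 1200 μL → factor 1200/75 = 16
Overall dilution factor = 32.071 × 12.044 × 25 × 10 × 6 × 16 = 9.2708 × 10^6
Stock = 2.16 × 10^-7 μg/mL × 9.2708 × 10^6 = 2.00 μg/mL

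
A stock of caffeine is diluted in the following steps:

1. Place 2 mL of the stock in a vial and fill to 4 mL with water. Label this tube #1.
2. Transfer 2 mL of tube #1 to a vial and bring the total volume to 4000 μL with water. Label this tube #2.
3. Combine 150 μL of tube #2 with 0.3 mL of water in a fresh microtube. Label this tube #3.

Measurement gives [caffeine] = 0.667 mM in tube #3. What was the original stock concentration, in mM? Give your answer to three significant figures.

8.00 mM

Step 1: 2 mL brought to 4 mL → factor 4/2 = 2
Step 2: 2 mL brought to 4000 μL → factor 4/2 = 2
Step 3: 150 μL + 0.3 mL = 450 μL total → factor 450/150 = 3
Overall dilution factor = 2 × 2 × 3 = 12
Stock = 0.667 mM × 12 = 8.00 mM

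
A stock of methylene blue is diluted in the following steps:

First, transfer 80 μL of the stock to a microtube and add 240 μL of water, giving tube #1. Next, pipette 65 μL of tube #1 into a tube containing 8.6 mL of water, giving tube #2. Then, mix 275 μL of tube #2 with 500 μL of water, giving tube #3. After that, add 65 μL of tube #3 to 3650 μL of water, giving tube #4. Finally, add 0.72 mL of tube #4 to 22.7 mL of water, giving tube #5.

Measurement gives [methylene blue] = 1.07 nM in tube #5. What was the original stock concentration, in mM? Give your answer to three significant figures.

Step 1: 80 μL + 240 μL = 320 μL total → factor 320/80 = 4
Step 2: 65 μL + 8.6 mL = 8665 μL total → factor 8665/65 = 133.31
Step 3: 275 μL + 500 μL = 775 μL total → factor 775/275 = 2.8182
Step 4: 65 μL + 3650 μL = 3715 μL total → factor 3715/65 = 57.154
Step 5: 0.72 mL + 22.7 mL = 23.42 mL total → factor 23.42/0.72 = 32.528
Overall dilution factor = 4 × 133.31 × 2.8182 × 57.154 × 32.528 = 2.7937 × 10^6
Stock = 1.07 nM × 2.7937 × 10^6 = 2.989 × 10^6 nM = 2.99 mM

2.99 mM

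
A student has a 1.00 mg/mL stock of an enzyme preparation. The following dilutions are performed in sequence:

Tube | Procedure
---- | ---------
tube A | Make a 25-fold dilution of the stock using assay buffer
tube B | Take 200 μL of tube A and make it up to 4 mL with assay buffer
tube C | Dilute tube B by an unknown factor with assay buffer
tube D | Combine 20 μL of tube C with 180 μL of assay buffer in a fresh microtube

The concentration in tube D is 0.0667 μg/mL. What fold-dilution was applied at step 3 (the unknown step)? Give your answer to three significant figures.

3.00-fold

Step 1: 25-fold → factor 25
Step 2: 200 μL brought to 4 mL → factor 4000/200 = 20
Step 3: unknown factor x
Step 4: 20 μL + 180 μL = 200 μL total → factor 200/20 = 10
Product of known-step factors = 5000
Overall factor = 1.00 mg/mL / (0.0667 μg/mL) = 14993
x = 14993 / 5000 = 3.00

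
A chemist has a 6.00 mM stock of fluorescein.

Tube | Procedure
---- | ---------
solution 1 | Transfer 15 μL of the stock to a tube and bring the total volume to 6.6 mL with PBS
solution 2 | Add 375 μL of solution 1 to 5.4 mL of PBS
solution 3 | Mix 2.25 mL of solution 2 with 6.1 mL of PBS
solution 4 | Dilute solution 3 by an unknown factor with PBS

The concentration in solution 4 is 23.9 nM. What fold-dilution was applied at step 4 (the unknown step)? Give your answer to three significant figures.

9.98-fold

Step 1: 15 μL brought to 6.6 mL → factor 6600/15 = 440
Step 2: 375 μL + 5.4 mL = 5775 μL total → factor 5775/375 = 15.4
Step 3: 2.25 mL + 6.1 mL = 8.35 mL total → factor 8.35/2.25 = 3.7111
Step 4: unknown factor x
Product of known-step factors = 25146
Overall factor = 6.00 mM / (23.9 nM) = 2.5105 × 10^5
x = 2.5105 × 10^5 / 25146 = 9.98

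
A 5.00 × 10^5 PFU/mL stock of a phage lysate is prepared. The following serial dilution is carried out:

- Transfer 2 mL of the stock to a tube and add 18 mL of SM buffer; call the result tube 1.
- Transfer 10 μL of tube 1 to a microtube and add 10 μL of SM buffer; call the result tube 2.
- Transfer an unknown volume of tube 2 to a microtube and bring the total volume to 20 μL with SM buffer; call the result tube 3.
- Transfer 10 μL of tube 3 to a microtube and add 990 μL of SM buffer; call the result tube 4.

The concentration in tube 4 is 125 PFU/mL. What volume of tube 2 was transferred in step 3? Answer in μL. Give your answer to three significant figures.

10.0 μL

Step 1: 2 mL + 18 mL = 20 mL total → factor 20/2 = 10
Step 2: 10 μL + 10 μL = 20 μL total → factor 20/10 = 2
Step 3: v brought to 20 μL → factor = 20 μL/v
Step 4: 10 μL + 990 μL = 1000 μL total → factor 1000/10 = 100
Product of known-step factors = 2000
Overall factor = 5.00 × 10^5 PFU/mL / (125 PFU/mL) = 4000
Step-3 factor = 4000 / 2000 = 2
v = 20 μL / 2 = 10.0 μL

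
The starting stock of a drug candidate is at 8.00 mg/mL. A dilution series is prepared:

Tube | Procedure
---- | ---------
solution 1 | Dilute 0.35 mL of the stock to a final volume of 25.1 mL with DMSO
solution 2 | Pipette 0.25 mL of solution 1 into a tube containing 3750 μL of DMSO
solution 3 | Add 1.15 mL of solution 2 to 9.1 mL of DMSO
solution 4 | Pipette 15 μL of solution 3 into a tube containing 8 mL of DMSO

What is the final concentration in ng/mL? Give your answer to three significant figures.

1.46 ng/mL

Step 1: 0.35 mL brought to 25.1 mL → factor 25.1/0.35 = 71.714
Step 2: 0.25 mL + 3750 μL = 4 mL total → factor 4/0.25 = 16
Step 3: 1.15 mL + 9.1 mL = 10.25 mL total → factor 10.25/1.15 = 8.913
Step 4: 15 μL + 8 mL = 8015 μL total → factor 8015/15 = 534.33
Overall dilution factor = 71.714 × 16 × 8.913 × 534.33 = 5.4647 × 10^6
Final = 8.00 mg/mL / 5.4647 × 10^6 = 1.464 × 10^-6 mg/mL = 1.46 ng/mL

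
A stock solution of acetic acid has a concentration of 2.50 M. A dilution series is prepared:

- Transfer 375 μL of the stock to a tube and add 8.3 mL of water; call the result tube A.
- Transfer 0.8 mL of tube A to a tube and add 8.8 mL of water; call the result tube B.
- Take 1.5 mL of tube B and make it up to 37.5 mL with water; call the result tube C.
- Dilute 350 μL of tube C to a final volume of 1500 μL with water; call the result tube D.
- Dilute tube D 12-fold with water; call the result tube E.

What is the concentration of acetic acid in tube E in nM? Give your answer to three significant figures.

Step 1: 375 μL + 8.3 mL = 8675 μL total → factor 8675/375 = 23.133
Step 2: 0.8 mL + 8.8 mL = 9.6 mL total → factor 9.6/0.8 = 12
Step 3: 1.5 mL brought to 37.5 mL → factor 37.5/1.5 = 25
Step 4: 350 μL brought to 1500 μL → factor 1500/350 = 4.2857
Step 5: 12-fold → factor 12
Overall dilution factor = 23.133 × 12 × 25 × 4.2857 × 12 = 3.5691 × 10^5
Final = 2.50 M / 3.5691 × 10^5 = 7.004 × 10^-6 M = 7.00 × 10^3 nM

7.00 × 10^3 nM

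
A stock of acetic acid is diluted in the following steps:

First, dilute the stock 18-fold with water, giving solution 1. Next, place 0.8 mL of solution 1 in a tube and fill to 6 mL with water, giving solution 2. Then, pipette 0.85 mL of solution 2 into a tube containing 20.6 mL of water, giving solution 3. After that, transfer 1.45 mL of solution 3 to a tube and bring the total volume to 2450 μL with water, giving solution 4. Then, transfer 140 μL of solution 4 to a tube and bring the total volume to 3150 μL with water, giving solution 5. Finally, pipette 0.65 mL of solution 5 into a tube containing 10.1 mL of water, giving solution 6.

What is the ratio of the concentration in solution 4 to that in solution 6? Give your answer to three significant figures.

372

Step 1: 18-fold → factor 18
Step 2: 0.8 mL brought to 6 mL → factor 6/0.8 = 7.5
Step 3: 0.85 mL + 20.6 mL = 21.45 mL total → factor 21.45/0.85 = 25.235
Step 4: 1.45 mL brought to 2450 μL → factor 2.45/1.45 = 1.6897
Step 5: 140 μL brought to 3150 μL → factor 3150/140 = 22.5
Step 6: 0.65 mL + 10.1 mL = 10.75 mL total → factor 10.75/0.65 = 16.538
Dilution factor to solution 4 = 5756.3; to solution 6 = 2.142 × 10^6
[solution 4]/[solution 6] = (factor to solution 6)/(factor to solution 4) = 2.142 × 10^6/5756.3 = 372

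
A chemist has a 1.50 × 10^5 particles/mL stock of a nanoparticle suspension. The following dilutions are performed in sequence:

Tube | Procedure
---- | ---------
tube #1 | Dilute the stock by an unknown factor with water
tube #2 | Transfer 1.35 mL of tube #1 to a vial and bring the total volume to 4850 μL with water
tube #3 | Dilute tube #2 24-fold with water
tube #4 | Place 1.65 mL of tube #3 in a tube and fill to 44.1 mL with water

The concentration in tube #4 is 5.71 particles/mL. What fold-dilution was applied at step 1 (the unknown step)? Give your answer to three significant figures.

11.4-fold

Step 1: unknown factor x
Step 2: 1.35 mL brought to 4850 μL → factor 4.85/1.35 = 3.5926
Step 3: 24-fold → factor 24
Step 4: 1.65 mL brought to 44.1 mL → factor 44.1/1.65 = 26.727
Product of known-step factors = 2304.5
Overall factor = 1.50 × 10^5 particles/mL / (5.71 particles/mL) = 26270
x = 26270 / 2304.5 = 11.4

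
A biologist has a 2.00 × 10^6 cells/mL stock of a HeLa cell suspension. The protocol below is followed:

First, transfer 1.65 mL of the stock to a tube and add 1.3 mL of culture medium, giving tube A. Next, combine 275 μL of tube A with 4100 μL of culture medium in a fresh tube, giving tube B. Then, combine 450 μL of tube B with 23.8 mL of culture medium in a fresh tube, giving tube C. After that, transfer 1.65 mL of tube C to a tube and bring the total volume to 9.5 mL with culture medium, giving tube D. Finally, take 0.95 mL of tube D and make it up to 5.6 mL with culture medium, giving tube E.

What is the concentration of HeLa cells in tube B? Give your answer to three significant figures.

7.03 × 10^4 cells/mL

Step 1: 1.65 mL + 1.3 mL = 2.95 mL total → factor 2.95/1.65 = 1.7879
Step 2: 275 μL + 4100 μL = 4375 μL total → factor 4375/275 = 15.909
Dilution factor through tube B = 1.7879 × 15.909 = 28.444
[tube B] = 2.00 × 10^6 cells/mL / 28.444 = 7.03 × 10^4 cells/mL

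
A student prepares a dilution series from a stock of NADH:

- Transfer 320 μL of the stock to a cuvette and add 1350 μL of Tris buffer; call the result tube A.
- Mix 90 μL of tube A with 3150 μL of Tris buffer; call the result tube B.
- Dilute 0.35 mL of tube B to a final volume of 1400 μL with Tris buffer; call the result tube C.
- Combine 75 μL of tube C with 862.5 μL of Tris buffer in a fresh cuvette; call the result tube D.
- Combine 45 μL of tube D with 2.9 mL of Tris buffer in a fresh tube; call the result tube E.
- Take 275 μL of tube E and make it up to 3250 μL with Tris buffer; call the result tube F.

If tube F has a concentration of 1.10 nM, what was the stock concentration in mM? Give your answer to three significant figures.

Step 1: 320 μL + 1350 μL = 1670 μL total → factor 1670/320 = 5.2188
Step 2: 90 μL + 3150 μL = 3240 μL total → factor 3240/90 = 36
Step 3: 0.35 mL brought to 1400 μL → factor 1.4/0.35 = 4
Step 4: 75 μL + 862.5 μL = 937.5 μL total → factor 937.5/75 = 12.5
Step 5: 45 μL + 2.9 mL = 2945 μL total → factor 2945/45 = 65.444
Step 6: 275 μL brought to 3250 μL → factor 3250/275 = 11.818
Overall dilution factor = 5.2188 × 36 × 4 × 12.5 × 65.444 × 11.818 = 7.2654 × 10^6
Stock = 1.10 nM × 7.2654 × 10^6 = 7.992 × 10^6 nM = 7.99 mM

7.99 mM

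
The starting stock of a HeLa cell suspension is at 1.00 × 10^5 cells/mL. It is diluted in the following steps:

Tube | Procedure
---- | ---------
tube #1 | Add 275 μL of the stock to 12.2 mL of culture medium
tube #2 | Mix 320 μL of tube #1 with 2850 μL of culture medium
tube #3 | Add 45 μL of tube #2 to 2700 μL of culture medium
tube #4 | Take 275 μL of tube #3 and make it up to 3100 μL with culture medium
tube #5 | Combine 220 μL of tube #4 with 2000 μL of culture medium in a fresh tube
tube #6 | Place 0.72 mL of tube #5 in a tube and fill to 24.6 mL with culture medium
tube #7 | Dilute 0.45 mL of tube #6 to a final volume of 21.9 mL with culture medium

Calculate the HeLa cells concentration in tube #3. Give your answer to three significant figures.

3.65 cells/mL

Step 1: 275 μL + 12.2 mL = 12475 μL total → factor 12475/275 = 45.364
Step 2: 320 μL + 2850 μL = 3170 μL total → factor 3170/320 = 9.9062
Step 3: 45 μL + 2700 μL = 2745 μL total → factor 2745/45 = 61
Dilution factor through tube #3 = 45.364 × 9.9062 × 61 = 27412
[tube #3] = 1.00 × 10^5 cells/mL / 27412 = 3.65 cells/mL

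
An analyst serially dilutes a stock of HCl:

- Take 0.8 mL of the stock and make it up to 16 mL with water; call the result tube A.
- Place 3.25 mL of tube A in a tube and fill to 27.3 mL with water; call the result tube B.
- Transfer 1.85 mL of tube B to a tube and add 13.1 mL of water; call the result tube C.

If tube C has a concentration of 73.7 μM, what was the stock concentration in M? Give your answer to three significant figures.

0.100 M

Step 1: 0.8 mL brought to 16 mL → factor 16/0.8 = 20
Step 2: 3.25 mL brought to 27.3 mL → factor 27.3/3.25 = 8.4
Step 3: 1.85 mL + 13.1 mL = 14.95 mL total → factor 14.95/1.85 = 8.0811
Overall dilution factor = 20 × 8.4 × 8.0811 = 1357.6
Stock = 73.7 μM × 1357.6 = 1.001 × 10^5 μM = 0.100 M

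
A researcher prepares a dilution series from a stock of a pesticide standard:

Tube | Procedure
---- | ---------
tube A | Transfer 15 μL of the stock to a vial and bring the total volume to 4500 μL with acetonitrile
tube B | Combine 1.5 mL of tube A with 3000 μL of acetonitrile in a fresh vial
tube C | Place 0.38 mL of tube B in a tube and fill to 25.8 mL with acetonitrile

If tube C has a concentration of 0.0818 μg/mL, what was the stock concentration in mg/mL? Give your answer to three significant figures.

Step 1: 15 μL brought to 4500 μL → factor 4500/15 = 300
Step 2: 1.5 mL + 3000 μL = 4.5 mL total → factor 4.5/1.5 = 3
Step 3: 0.38 mL brought to 25.8 mL → factor 25.8/0.38 = 67.895
Overall dilution factor = 300 × 3 × 67.895 = 61105
Stock = 0.0818 μg/mL × 61105 = 4998 μg/mL = 5.00 mg/mL

5.00 mg/mL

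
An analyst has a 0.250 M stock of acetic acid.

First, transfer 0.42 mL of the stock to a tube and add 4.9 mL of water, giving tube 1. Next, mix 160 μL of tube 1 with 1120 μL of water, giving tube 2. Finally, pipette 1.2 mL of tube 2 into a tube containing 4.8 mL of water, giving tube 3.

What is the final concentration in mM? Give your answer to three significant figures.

0.493 mM

Step 1: 0.42 mL + 4.9 mL = 5.32 mL total → factor 5.32/0.42 = 12.667
Step 2: 160 μL + 1120 μL = 1280 μL total → factor 1280/160 = 8
Step 3: 1.2 mL + 4.8 mL = 6 mL total → factor 6/1.2 = 5
Overall dilution factor = 12.667 × 8 × 5 = 506.67
Final = 0.250 M / 506.67 = 0.0004934 M = 0.493 mM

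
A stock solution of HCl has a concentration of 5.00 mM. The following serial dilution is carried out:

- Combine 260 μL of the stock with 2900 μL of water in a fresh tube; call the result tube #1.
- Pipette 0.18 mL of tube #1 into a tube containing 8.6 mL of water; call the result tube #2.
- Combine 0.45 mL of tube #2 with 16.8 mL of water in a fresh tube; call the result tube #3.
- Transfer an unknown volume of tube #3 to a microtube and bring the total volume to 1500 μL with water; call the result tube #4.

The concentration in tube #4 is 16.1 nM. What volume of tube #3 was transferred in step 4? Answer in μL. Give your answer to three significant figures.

110 μL

Step 1: 260 μL + 2900 μL = 3160 μL total → factor 3160/260 = 12.154
Step 2: 0.18 mL + 8.6 mL = 8.78 mL total → factor 8.78/0.18 = 48.778
Step 3: 0.45 mL + 16.8 mL = 17.25 mL total → factor 17.25/0.45 = 38.333
Step 4: v brought to 1500 μL → factor = 1500 μL/v
Product of known-step factors = 22725
Overall factor = 5.00 mM / (16.1 nM) = 3.1056 × 10^5
Step-4 factor = 3.1056 × 10^5 / 22725 = 13.666
v = 1500 μL / 13.666 = 110 μL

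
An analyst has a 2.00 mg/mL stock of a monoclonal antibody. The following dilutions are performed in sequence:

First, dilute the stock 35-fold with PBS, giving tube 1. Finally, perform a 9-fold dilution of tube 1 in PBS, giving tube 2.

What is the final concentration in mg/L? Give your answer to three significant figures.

Step 1: 35-fold → factor 35
Step 2: 9-fold → factor 9
Overall dilution factor = 35 × 9 = 315
Final = 2.00 mg/mL / 315 = 0.006349 mg/mL = 6.35 mg/L

6.35 mg/L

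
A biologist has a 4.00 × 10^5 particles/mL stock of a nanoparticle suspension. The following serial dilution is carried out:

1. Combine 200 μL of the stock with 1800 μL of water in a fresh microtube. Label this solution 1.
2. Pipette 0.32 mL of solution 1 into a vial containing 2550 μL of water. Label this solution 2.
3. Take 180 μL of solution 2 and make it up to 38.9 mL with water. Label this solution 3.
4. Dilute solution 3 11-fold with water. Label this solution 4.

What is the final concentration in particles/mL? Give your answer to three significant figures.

Step 1: 200 μL + 1800 μL = 2000 μL total → factor 2000/200 = 10
Step 2: 0.32 mL + 2550 μL = 2.87 mL total → factor 2.87/0.32 = 8.9688
Step 3: 180 μL brought to 38.9 mL → factor 38900/180 = 216.11
Step 4: 11-fold → factor 11
Overall dilution factor = 10 × 8.9688 × 216.11 × 11 = 2.1321 × 10^5
Final = 4.00 × 10^5 particles/mL / 2.1321 × 10^5 = 1.88 particles/mL

1.88 particles/mL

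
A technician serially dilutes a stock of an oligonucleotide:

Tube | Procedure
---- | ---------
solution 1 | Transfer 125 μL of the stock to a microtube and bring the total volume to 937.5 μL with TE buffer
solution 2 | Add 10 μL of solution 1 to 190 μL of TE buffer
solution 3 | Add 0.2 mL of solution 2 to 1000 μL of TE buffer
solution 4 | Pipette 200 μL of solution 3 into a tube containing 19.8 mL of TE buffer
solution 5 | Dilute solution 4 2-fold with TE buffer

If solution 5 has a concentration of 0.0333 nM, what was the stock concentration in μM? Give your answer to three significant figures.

5.99 μM

Step 1: 125 μL brought to 937.5 μL → factor 937.5/125 = 7.5
Step 2: 10 μL + 190 μL = 200 μL total → factor 200/10 = 20
Step 3: 0.2 mL + 1000 μL = 1.2 mL total → factor 1.2/0.2 = 6
Step 4: 200 μL + 19.8 mL = 20000 μL total → factor 20000/200 = 100
Step 5: 2-fold → factor 2
Overall dilution factor = 7.5 × 20 × 6 × 100 × 2 = 1.8 × 10^5
Stock = 0.0333 nM × 1.8 × 10^5 = 5994 nM = 5.99 μM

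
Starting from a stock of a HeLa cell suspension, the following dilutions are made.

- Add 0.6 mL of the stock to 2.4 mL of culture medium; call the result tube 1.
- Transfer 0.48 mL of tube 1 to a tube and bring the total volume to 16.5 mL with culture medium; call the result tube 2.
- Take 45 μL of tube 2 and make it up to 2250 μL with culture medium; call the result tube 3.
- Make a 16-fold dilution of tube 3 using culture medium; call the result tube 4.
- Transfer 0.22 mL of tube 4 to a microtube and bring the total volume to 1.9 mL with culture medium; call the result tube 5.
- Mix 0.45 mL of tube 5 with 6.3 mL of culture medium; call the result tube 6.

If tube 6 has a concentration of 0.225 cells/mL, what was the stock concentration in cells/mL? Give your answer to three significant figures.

Step 1: 0.6 mL + 2.4 mL = 3 mL total → factor 3/0.6 = 5
Step 2: 0.48 mL brought to 16.5 mL → factor 16.5/0.48 = 34.375
Step 3: 45 μL brought to 2250 μL → factor 2250/45 = 50
Step 4: 16-fold → factor 16
Step 5: 0.22 mL brought to 1.9 mL → factor 1.9/0.22 = 8.6364
Step 6: 0.45 mL + 6.3 mL = 6.75 mL total → factor 6.75/0.45 = 15
Overall dilution factor = 5 × 34.375 × 50 × 16 × 8.6364 × 15 = 1.7812 × 10^7
Stock = 0.225 cells/mL × 1.7812 × 10^7 = 4.01 × 10^6 cells/mL

4.01 × 10^6 cells/mL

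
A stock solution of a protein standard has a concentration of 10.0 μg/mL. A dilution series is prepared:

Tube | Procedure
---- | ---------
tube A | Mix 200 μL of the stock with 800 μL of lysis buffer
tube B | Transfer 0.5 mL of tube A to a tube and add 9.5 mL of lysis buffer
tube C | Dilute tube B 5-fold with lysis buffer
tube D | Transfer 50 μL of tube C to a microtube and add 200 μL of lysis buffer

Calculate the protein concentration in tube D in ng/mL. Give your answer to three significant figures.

Step 1: 200 μL + 800 μL = 1000 μL total → factor 1000/200 = 5
Step 2: 0.5 mL + 9.5 mL = 10 mL total → factor 10/0.5 = 20
Step 3: 5-fold → factor 5
Step 4: 50 μL + 200 μL = 250 μL total → factor 250/50 = 5
Dilution factor through tube D = 5 × 20 × 5 × 5 = 2500
[tube D] = 10.0 μg/mL / 2500 = 0.004000 μg/mL = 4.00 ng/mL

4.00 ng/mL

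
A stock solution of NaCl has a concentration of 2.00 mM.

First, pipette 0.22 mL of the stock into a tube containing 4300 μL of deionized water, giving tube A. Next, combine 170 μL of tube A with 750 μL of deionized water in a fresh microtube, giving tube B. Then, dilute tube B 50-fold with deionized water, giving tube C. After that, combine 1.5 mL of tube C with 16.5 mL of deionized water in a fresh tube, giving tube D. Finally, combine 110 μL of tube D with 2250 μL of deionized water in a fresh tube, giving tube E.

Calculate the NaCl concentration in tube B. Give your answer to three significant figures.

Step 1: 0.22 mL + 4300 μL = 4.52 mL total → factor 4.52/0.22 = 20.545
Step 2: 170 μL + 750 μL = 920 μL total → factor 920/170 = 5.4118
Dilution factor through tube B = 20.545 × 5.4118 = 111.19
[tube B] = 2.00 mM / 111.19 = 0.0180 mM

0.0180 mM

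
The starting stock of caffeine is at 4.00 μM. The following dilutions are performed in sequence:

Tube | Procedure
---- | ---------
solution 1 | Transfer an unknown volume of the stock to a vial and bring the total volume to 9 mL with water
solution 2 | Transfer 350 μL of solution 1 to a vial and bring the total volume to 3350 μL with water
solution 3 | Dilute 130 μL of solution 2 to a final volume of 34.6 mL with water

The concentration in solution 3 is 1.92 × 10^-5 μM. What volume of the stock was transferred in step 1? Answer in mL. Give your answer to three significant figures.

0.110 mL

Step 1: v brought to 9 mL → factor = 9 mL/v
Step 2: 350 μL brought to 3350 μL → factor 3350/350 = 9.5714
Step 3: 130 μL brought to 34.6 mL → factor 34600/130 = 266.15
Product of known-step factors = 2547.5
Overall factor = 4.00 μM / (1.92 × 10^-5 μM) = 2.0833 × 10^5
Step-1 factor = 2.0833 × 10^5 / 2547.5 = 81.78
v = 9 mL / 81.78 = 0.110 mL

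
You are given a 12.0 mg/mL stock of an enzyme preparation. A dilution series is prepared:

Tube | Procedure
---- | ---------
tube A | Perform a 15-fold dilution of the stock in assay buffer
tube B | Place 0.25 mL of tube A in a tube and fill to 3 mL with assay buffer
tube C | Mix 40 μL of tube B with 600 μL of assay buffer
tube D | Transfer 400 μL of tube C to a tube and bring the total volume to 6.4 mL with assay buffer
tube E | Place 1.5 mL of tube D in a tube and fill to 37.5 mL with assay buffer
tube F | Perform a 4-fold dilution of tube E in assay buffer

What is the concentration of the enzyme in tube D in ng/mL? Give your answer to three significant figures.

Step 1: 15-fold → factor 15
Step 2: 0.25 mL brought to 3 mL → factor 3/0.25 = 12
Step 3: 40 μL + 600 μL = 640 μL total → factor 640/40 = 16
Step 4: 400 μL brought to 6.4 mL → factor 6400/400 = 16
Dilution factor through tube D = 15 × 12 × 16 × 16 = 46080
[tube D] = 12.0 mg/mL / 46080 = 0.0002604 mg/mL = 260 ng/mL

260 ng/mL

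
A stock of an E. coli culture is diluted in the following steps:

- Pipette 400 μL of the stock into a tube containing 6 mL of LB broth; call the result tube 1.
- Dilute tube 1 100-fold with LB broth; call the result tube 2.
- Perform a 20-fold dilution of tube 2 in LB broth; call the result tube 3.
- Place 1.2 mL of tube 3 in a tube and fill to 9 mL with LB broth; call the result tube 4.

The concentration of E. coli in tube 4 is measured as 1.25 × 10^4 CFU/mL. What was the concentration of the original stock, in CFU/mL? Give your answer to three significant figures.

Step 1: 400 μL + 6 mL = 6400 μL total → factor 6400/400 = 16
Step 2: 100-fold → factor 100
Step 3: 20-fold → factor 20
Step 4: 1.2 mL brought to 9 mL → factor 9/1.2 = 7.5
Overall dilution factor = 16 × 100 × 20 × 7.5 = 2.4 × 10^5
Stock = 1.25 × 10^4 CFU/mL × 2.4 × 10^5 = 3.00 × 10^9 CFU/mL

3.00 × 10^9 CFU/mL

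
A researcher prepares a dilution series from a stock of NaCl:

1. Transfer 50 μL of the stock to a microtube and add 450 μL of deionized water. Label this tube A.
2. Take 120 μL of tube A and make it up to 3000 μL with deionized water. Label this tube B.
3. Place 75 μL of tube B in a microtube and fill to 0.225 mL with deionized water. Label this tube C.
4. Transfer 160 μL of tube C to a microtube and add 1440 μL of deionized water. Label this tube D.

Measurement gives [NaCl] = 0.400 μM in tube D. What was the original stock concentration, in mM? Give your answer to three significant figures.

3.00 mM

Step 1: 50 μL + 450 μL = 500 μL total → factor 500/50 = 10
Step 2: 120 μL brought to 3000 μL → factor 3000/120 = 25
Step 3: 75 μL brought to 0.225 mL → factor 225/75 = 3
Step 4: 160 μL + 1440 μL = 1600 μL total → factor 1600/160 = 10
Overall dilution factor = 10 × 25 × 3 × 10 = 7500
Stock = 0.400 μM × 7500 = 3000 μM = 3.00 mM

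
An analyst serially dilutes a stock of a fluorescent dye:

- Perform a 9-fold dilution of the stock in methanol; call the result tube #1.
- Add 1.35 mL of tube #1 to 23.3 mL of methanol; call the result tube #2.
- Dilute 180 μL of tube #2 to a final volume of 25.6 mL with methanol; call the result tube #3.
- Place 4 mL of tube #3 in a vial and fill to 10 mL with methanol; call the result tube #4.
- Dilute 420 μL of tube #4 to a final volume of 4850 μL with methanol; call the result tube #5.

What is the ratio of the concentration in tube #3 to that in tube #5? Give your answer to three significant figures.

28.9

Step 1: 9-fold → factor 9
Step 2: 1.35 mL + 23.3 mL = 24.65 mL total → factor 24.65/1.35 = 18.259
Step 3: 180 μL brought to 25.6 mL → factor 25600/180 = 142.22
Step 4: 4 mL brought to 10 mL → factor 10/4 = 2.5
Step 5: 420 μL brought to 4850 μL → factor 4850/420 = 11.548
Dilution factor to tube #3 = 23372; to tube #5 = 6.7472 × 10^5
[tube #3]/[tube #5] = (factor to tube #5)/(factor to tube #3) = 6.7472 × 10^5/23372 = 28.9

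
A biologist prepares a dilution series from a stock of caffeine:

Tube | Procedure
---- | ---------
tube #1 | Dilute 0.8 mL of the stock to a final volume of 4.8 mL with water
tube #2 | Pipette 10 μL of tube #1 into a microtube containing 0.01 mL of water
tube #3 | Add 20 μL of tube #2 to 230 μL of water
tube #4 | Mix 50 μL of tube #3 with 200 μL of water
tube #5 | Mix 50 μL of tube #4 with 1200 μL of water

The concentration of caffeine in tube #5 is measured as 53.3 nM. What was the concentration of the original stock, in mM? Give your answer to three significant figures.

Step 1: 0.8 mL brought to 4.8 mL → factor 4.8/0.8 = 6
Step 2: 10 μL + 0.01 mL = 20 μL total → factor 20/10 = 2
Step 3: 20 μL + 230 μL = 250 μL total → factor 250/20 = 12.5
Step 4: 50 μL + 200 μL = 250 μL total → factor 250/50 = 5
Step 5: 50 μL + 1200 μL = 1250 μL total → factor 1250/50 = 25
Overall dilution factor = 6 × 2 × 12.5 × 5 × 25 = 18750
Stock = 53.3 nM × 18750 = 9.994 × 10^5 nM = 0.999 mM

0.999 mM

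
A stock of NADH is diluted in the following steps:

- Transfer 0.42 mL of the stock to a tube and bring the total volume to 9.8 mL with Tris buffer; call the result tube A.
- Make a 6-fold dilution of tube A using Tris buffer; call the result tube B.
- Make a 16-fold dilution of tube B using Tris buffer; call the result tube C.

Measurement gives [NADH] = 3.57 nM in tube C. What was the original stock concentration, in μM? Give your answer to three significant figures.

Step 1: 0.42 mL brought to 9.8 mL → factor 9.8/0.42 = 23.333
Step 2: 6-fold → factor 6
Step 3: 16-fold → factor 16
Overall dilution factor = 23.333 × 6 × 16 = 2240
Stock = 3.57 nM × 2240 = 7997 nM = 8.00 μM

8.00 μM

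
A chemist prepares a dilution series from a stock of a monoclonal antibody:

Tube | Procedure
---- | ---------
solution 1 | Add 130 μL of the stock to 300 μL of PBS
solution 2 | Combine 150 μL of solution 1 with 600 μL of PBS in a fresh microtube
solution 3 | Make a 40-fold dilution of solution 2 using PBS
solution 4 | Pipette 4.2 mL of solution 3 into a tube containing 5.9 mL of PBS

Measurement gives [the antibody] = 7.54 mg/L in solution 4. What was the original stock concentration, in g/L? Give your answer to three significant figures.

Step 1: 130 μL + 300 μL = 430 μL total → factor 430/130 = 3.3077
Step 2: 150 μL + 600 μL = 750 μL total → factor 750/150 = 5
Step 3: 40-fold → factor 40
Step 4: 4.2 mL + 5.9 mL = 10.1 mL total → factor 10.1/4.2 = 2.4048
Overall dilution factor = 3.3077 × 5 × 40 × 2.4048 = 1590.8
Stock = 7.54 mg/L × 1590.8 = 1.199 × 10^4 mg/L = 12.0 g/L

12.0 g/L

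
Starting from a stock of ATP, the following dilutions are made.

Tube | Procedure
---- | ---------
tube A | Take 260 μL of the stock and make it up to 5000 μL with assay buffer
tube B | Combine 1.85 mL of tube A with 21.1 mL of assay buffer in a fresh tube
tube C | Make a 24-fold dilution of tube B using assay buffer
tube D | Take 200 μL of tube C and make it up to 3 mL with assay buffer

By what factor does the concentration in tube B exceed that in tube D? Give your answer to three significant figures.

Step 1: 260 μL brought to 5000 μL → factor 5000/260 = 19.231
Step 2: 1.85 mL + 21.1 mL = 22.95 mL total → factor 22.95/1.85 = 12.405
Step 3: 24-fold → factor 24
Step 4: 200 μL brought to 3 mL → factor 3000/200 = 15
Dilution factor to tube B = 238.57; to tube D = 85884
[tube B]/[tube D] = (factor to tube D)/(factor to tube B) = 85884/238.57 = 360

360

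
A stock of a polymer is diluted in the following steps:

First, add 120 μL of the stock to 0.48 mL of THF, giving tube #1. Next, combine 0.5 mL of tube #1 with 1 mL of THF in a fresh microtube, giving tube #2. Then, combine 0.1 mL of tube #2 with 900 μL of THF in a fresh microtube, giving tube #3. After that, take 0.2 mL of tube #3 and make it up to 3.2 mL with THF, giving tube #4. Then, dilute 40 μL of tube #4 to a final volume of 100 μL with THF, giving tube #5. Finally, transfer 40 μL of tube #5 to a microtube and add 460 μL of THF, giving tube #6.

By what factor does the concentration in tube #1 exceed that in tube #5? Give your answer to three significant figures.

Step 1: 120 μL + 0.48 mL = 600 μL total → factor 600/120 = 5
Step 2: 0.5 mL + 1 mL = 1.5 mL total → factor 1.5/0.5 = 3
Step 3: 0.1 mL + 900 μL = 1 mL total → factor 1/0.1 = 10
Step 4: 0.2 mL brought to 3.2 mL → factor 3.2/0.2 = 16
Step 5: 40 μL brought to 100 μL → factor 100/40 = 2.5
Dilution factor to tube #1 = 5; to tube #5 = 6000
[tube #1]/[tube #5] = (factor to tube #5)/(factor to tube #1) = 6000/5 = 1.20 × 10^3

1.20 × 10^3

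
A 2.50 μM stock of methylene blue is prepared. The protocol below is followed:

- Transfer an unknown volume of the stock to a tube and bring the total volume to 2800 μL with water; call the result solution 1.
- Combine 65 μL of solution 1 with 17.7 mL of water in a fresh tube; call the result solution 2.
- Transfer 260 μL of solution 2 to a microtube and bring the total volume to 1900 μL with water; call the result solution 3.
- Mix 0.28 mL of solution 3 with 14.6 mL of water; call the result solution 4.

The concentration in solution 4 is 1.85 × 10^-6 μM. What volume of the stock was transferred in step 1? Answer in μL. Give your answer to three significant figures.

Step 1: v brought to 2800 μL → factor = 2800 μL/v
Step 2: 65 μL + 17.7 mL = 17765 μL total → factor 17765/65 = 273.31
Step 3: 260 μL brought to 1900 μL → factor 1900/260 = 7.3077
Step 4: 0.28 mL + 14.6 mL = 14.88 mL total → factor 14.88/0.28 = 53.143
Product of known-step factors = 1.0614 × 10^5
Overall factor = 2.50 μM / (1.85 × 10^-6 μM) = 1.3514 × 10^6
Step-1 factor = 1.3514 × 10^6 / 1.0614 × 10^5 = 12.732
v = 2800 μL / 12.732 = 220 μL

220 μL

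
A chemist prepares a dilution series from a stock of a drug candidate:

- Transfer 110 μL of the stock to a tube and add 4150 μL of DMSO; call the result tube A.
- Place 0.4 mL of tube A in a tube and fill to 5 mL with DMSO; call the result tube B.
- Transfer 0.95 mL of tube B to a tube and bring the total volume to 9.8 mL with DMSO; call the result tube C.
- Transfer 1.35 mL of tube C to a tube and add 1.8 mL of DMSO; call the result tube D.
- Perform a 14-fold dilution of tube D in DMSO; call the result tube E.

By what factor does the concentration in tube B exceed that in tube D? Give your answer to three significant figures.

Step 1: 110 μL + 4150 μL = 4260 μL total → factor 4260/110 = 38.727
Step 2: 0.4 mL brought to 5 mL → factor 5/0.4 = 12.5
Step 3: 0.95 mL brought to 9.8 mL → factor 9.8/0.95 = 10.316
Step 4: 1.35 mL + 1.8 mL = 3.15 mL total → factor 3.15/1.35 = 2.3333
Dilution factor to tube B = 484.09; to tube D = 11652
[tube B]/[tube D] = (factor to tube D)/(factor to tube B) = 11652/484.09 = 24.1

24.1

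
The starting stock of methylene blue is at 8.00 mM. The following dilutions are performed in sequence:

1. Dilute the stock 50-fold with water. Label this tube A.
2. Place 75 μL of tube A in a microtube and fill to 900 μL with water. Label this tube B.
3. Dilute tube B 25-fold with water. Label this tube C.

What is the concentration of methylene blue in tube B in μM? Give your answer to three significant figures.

Step 1: 50-fold → factor 50
Step 2: 75 μL brought to 900 μL → factor 900/75 = 12
Dilution factor through tube B = 50 × 12 = 600
[tube B] = 8.00 mM / 600 = 0.01333 mM = 13.3 μM

13.3 μM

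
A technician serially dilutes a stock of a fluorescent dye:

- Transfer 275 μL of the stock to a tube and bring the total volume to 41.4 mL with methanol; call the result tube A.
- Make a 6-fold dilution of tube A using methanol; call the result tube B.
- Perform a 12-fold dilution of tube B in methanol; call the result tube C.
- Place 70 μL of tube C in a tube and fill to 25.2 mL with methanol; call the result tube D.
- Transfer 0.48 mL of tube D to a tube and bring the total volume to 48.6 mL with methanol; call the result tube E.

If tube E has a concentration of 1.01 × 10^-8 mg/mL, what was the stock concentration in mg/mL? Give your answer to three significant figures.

3.99 mg/mL

Step 1: 275 μL brought to 41.4 mL → factor 41400/275 = 150.55
Step 2: 6-fold → factor 6
Step 3: 12-fold → factor 12
Step 4: 70 μL brought to 25.2 mL → factor 25200/70 = 360
Step 5: 0.48 mL brought to 48.6 mL → factor 48.6/0.48 = 101.25
Overall dilution factor = 150.55 × 6 × 12 × 360 × 101.25 = 3.9509 × 10^8
Stock = 1.01 × 10^-8 mg/mL × 3.9509 × 10^8 = 3.99 mg/mL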